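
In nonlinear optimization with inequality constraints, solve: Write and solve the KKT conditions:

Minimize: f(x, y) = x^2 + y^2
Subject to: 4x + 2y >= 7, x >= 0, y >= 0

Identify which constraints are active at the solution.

KKT conditions for min x^2 + y^2 s.t. 4x + 2y >= 7, x >= 0, y >= 0:
Stationarity: 2x = mu*4 + mu_x, 2y = mu*2 + mu_y, with mu, mu_x, mu_y >= 0
Complementary slackness: mu*(4x + 2y - 7) = 0, mu_x*x = 0, mu_y*y = 0
(0, 0) is infeasible (4*0 + 2*0 < 7), so if mu = 0 stationarity would force x = mu_x/2 >= 0, y = mu_y/2 >= 0 with mu_x*x = mu_y*y = 0, i.e. x = y = 0: contradiction. Hence mu > 0 and 4x + 2y = 7 is active.
Try x > 0, y > 0 (so mu_x = mu_y = 0): x = 4*mu/2, y = 2*mu/2
Substitute: 4*(4*mu/2) + 2*(2*mu/2) = 7
  mu*20/2 = 7 => mu = 7/10
x* = 7/5 > 0, y* = 7/10 > 0, consistent with mu_x = mu_y = 0.
f is convex and the constraints are linear, so this KKT point is the global minimum.
f* = 49/20
Active constraints: 4x + 2y >= 7 (holds with equality, mu = 7/10 > 0); x >= 0 and y >= 0 are inactive (mu_x = mu_y = 0).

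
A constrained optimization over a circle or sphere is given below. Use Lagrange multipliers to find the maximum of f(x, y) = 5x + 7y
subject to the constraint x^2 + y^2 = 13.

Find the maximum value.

Set up Lagrange conditions: grad f = lambda * grad g
  5 = 2*lambda*x
  7 = 2*lambda*y
From these: x/y = 5/7, so x = 5t, y = 7t for some t.
Substitute into constraint: (5t)^2 + (7t)^2 = 13
  t^2 * 74 = 13
  t = sqrt(13/74)
Maximum = 5*x + 7*y = (5^2 + 7^2)*t = 74 * sqrt(13/74) = sqrt(962)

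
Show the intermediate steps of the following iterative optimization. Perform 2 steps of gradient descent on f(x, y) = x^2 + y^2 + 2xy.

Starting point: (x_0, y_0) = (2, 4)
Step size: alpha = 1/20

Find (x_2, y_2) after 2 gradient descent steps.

f(x,y) = x^2 + y^2 + 2xy
grad_x = 2x + 2y, grad_y = 2y + 2x
Step 1: grad = (12, 12), (7/5, 17/5)
Step 2: grad = (48/5, 48/5), (23/25, 73/25)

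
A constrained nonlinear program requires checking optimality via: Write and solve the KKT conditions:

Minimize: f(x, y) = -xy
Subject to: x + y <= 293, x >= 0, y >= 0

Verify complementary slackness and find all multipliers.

Problem: min -xy s.t. x + y <= 293 (multiplier lambda), x >= 0 (mu_x), y >= 0 (mu_y)
KKT stationarity: -y + lambda - mu_x = 0, -x + lambda - mu_y = 0, with lambda, mu_x, mu_y >= 0
Complementary slackness: lambda*(x + y - 293) = 0, mu_x*x = 0, mu_y*y = 0
If lambda = 0: y = -mu_x <= 0 and x = -mu_y <= 0 force x = y = 0 with f = 0; but x = y = 293/2 is feasible with f = -85849/4 < 0, so this is not the minimum. Hence lambda > 0 and x + y = 293.
Try x > 0, y > 0 (so mu_x = mu_y = 0): y = lambda, x = lambda => x = y = lambda
x + y = 293 => 2*lambda = 293 => lambda = 293/2
x* = y* = 293/2 > 0, consistent with mu_x = mu_y = 0.
(Any feasible point with x = 0 or y = 0 has f = 0 > -85849/4, so the minimum is not on those boundaries.)
min(-xy) = -85849/4 (i.e. max xy = 85849/4)
Multipliers: lambda = 293/2, mu_x = 0, mu_y = 0
Complementary slackness: lambda*(x + y - 293) = 293/2*(293/2 + 293/2 - 293) = 0, mu_x*x = 0*293/2 = 0, mu_y*y = 0*293/2 = 0. Satisfied.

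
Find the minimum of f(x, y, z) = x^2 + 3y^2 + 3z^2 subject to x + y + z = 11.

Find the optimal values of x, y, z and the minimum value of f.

Using Lagrange multipliers on f = x^2 + 3y^2 + 3z^2 with constraint x + y + z = 11:
Conditions: 2*1*x = lambda, 2*3*y = lambda, 2*3*z = lambda
So x = lambda/2, y = lambda/6, z = lambda/6
Substituting into constraint: lambda * (5/6) = 11
lambda = 66/5
x = 33/5, y = 11/5, z = 11/5
Minimum value = 363/5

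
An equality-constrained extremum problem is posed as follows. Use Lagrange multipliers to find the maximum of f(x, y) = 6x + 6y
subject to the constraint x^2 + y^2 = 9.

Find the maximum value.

Set up Lagrange conditions: grad f = lambda * grad g
  6 = 2*lambda*x
  6 = 2*lambda*y
From these: x/y = 6/6, so x = 6t, y = 6t for some t.
Substitute into constraint: (6t)^2 + (6t)^2 = 9
  t^2 * 72 = 9
  t = sqrt(9/72)
Maximum = 6*x + 6*y = (6^2 + 6^2)*t = 72 * sqrt(9/72) = sqrt(648)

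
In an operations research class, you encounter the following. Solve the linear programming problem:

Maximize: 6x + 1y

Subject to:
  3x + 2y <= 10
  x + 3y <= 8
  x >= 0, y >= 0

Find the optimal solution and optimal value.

Feasible vertices: (0, 0), (0, 8/3), (2, 2), (10/3, 0)
Objective 6x + 1y at each:
  (0, 0): 0
  (0, 8/3): 8/3
  (2, 2): 14
  (10/3, 0): 20
Maximum is 20 at (10/3, 0).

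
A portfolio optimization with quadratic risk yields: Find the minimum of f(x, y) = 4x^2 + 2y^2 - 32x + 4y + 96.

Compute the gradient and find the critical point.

f(x,y) = 4x^2 + 2y^2 - 32x + 4y + 96
df/dx = 8x + (-32) = 0  =>  x = 4
df/dy = 4y + (4) = 0  =>  y = -1
f(4, -1) = 4*(4)^2 + 2*(-1)^2 + -32*(4) + 4*(-1) + 96 = 30
Hessian is diagonal with entries 8, 4 > 0, so this is a minimum.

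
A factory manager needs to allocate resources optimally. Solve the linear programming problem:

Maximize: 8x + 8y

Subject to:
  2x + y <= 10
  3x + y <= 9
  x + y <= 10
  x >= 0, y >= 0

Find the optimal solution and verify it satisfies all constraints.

Feasible vertices: (0, 0), (0, 9), (3, 0)
Objective 8x + 8y at each vertex:
  (0, 0): 0
  (0, 9): 72
  (3, 0): 24
Maximum is 72 at (0, 9).
Verify constraints at (x, y) = (0, 9):
  2*0 + 1*9 = 9 <= 10
  3*0 + 1*9 = 9 <= 9 (active)
  1*0 + 1*9 = 9 <= 10
  x = 0 >= 0, y = 9 >= 0. All constraints satisfied.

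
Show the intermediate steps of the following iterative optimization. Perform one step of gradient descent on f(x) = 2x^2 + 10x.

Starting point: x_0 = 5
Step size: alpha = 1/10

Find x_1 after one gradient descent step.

f(x) = 2x^2 + 10x
f'(x) = 4x + 10
f'(5) = 4*5 + (10) = 30
x_1 = x_0 - alpha * f'(x_0) = 5 - 1/10 * 30 = 2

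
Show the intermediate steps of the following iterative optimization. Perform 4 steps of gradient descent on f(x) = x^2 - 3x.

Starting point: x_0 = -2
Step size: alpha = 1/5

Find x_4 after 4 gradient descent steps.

f(x) = x^2 - 3x, f'(x) = 2x + (-3)
Step 1: f'(-2) = -7, x_1 = -2 - 1/5 * -7 = -3/5
Step 2: f'(-3/5) = -21/5, x_2 = -3/5 - 1/5 * -21/5 = 6/25
Step 3: f'(6/25) = -63/25, x_3 = 6/25 - 1/5 * -63/25 = 93/125
Step 4: f'(93/125) = -189/125, x_4 = 93/125 - 1/5 * -189/125 = 654/625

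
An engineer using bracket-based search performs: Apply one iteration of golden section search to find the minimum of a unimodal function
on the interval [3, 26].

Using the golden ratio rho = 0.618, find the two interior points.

Golden section search on [3, 26].
Golden ratio rho = 0.618 (approx).
Interior points:
  x_1 = 3 + (1-0.618)*23 = 11.7860
  x_2 = 3 + 0.618*23 = 17.2140
Compare f(x_1) and f(x_2) to determine which subinterval to keep.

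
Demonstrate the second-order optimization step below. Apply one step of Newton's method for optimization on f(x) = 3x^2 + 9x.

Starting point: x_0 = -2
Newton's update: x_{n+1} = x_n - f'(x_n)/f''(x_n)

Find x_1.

f(x) = 3x^2 + 9x
f'(x) = 6x + (9), f''(x) = 6
Newton step: x_1 = x_0 - f'(x_0)/f''(x_0)
f'(-2) = -3
x_1 = -2 - -3/6 = -3/2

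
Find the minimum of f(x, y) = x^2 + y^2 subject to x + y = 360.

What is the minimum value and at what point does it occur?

Substitute y = 360 - x into f(x,y) = x^2 + y^2:
g(x) = x^2 + (360 - x)^2 = 2x^2 - 720x + 129600
g'(x) = 4x - 720 = 0  =>  x = 180
y = 360 - 180 = 180
Minimum value = 180^2 + 180^2 = 64800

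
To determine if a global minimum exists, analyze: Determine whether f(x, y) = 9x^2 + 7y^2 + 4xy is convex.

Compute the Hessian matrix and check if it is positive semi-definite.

f(x,y) = 9x^2 + 7y^2 + 4xy
Hessian H = [[18, 4], [4, 14]]
trace(H) = 32, det(H) = 236
Eigenvalues: (32 +/- sqrt(80)) / 2 = 20.47, 11.53
Since both eigenvalues > 0, f is convex.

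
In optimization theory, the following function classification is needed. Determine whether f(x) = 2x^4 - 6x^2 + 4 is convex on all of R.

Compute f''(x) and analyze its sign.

f(x) = 2x^4 - 6x^2 + 4
f'(x) = 8x^3 + -12x
f''(x) = 24x^2 + -12
f''(0) = -12 < 0, so not convex near x = 0
Therefore, f is not globally convex on R.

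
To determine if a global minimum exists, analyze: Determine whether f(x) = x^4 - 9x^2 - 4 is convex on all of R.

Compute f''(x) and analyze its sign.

f(x) = x^4 - 9x^2 - 4
f'(x) = 4x^3 + -18x
f''(x) = 12x^2 + -18
f''(0) = -18 < 0, so not convex near x = 0
Therefore, f is not globally convex on R.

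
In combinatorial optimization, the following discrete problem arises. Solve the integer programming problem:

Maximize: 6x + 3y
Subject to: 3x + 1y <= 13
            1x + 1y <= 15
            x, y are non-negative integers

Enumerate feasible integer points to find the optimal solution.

Constraint 1: 3x + 1y <= 13
Constraint 2: 1x + 1y <= 15
Feasible x range (need y >= 0): 0 <= x <= min(13/3, 15/1) => x in {0, ..., 4}.
Enumerate feasible integer points row by row (the coefficient of y is 3 > 0, so for each x the largest feasible y gives the best value):
  x = 0: y <= min((13 - 3*0)/1, (15 - 1*0)/1) => y in {0, ..., 13}; best 6*0 + 3*13 = 39
  x = 1: y <= min((13 - 3*1)/1, (15 - 1*1)/1) => y in {0, ..., 10}; best 6*1 + 3*10 = 36
  x = 2: y <= min((13 - 3*2)/1, (15 - 1*2)/1) => y in {0, ..., 7}; best 6*2 + 3*7 = 33
  x = 3: y <= min((13 - 3*3)/1, (15 - 1*3)/1) => y in {0, ..., 4}; best 6*3 + 3*4 = 30
  x = 4: y <= min((13 - 3*4)/1, (15 - 1*4)/1) => y in {0, ..., 1}; best 6*4 + 3*1 = 27
The maximum 6x + 3y = 39 is achieved at x = 0, y = 13.
Check: 3*0 + 1*13 = 13 <= 13 and 1*0 + 1*13 = 13 <= 15.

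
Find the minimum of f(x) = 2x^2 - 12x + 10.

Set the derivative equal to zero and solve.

f(x) = 2x^2 - 12x + 10
f'(x) = 4x + (-12) = 0
x = 12/4 = 3
f(3) = -8
Since f''(x) = 4 > 0, this is a minimum.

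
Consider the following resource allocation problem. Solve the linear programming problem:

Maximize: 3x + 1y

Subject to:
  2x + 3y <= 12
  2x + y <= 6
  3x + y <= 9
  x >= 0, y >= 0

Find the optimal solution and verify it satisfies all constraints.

Feasible vertices: (0, 0), (0, 4), (3/2, 3), (3, 0)
Objective 3x + 1y at each vertex:
  (0, 0): 0
  (0, 4): 4
  (3/2, 3): 15/2
  (3, 0): 9
Maximum is 9 at (3, 0).
Verify constraints at (x, y) = (3, 0):
  2*3 + 3*0 = 6 <= 12
  2*3 + 1*0 = 6 <= 6 (active)
  3*3 + 1*0 = 9 <= 9 (active)
  x = 3 >= 0, y = 0 >= 0. All constraints satisfied.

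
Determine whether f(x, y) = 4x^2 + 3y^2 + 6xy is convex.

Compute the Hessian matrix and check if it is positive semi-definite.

f(x,y) = 4x^2 + 3y^2 + 6xy
Hessian H = [[8, 6], [6, 6]]
trace(H) = 14, det(H) = 12
Eigenvalues: (14 +/- sqrt(148)) / 2 = 13.08, 0.9172
Since both eigenvalues > 0, f is convex.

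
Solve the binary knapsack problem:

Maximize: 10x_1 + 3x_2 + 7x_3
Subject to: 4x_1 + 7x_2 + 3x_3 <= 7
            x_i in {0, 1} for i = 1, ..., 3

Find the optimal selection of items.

Items: item 1 (v=10, w=4), item 2 (v=3, w=7), item 3 (v=7, w=3)
Capacity: 7
Checking all 8 subsets (w = total weight, v = total value):
  {}: w = 0, v = 0
  {1}: w = 4, v = 10
  {2}: w = 7, v = 3
  {3}: w = 3, v = 7
  {1, 2}: w = 11 > 7, infeasible
  {1, 3}: w = 7, v = 17
  {2, 3}: w = 10 > 7, infeasible
  {1, 2, 3}: w = 14 > 7, infeasible
Best feasible subset: items [1, 3]
Total weight: 7 <= 7, total value: 17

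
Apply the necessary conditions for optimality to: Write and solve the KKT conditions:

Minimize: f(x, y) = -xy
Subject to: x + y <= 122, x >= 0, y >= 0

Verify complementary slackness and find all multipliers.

Problem: min -xy s.t. x + y <= 122 (multiplier lambda), x >= 0 (mu_x), y >= 0 (mu_y)
KKT stationarity: -y + lambda - mu_x = 0, -x + lambda - mu_y = 0, with lambda, mu_x, mu_y >= 0
Complementary slackness: lambda*(x + y - 122) = 0, mu_x*x = 0, mu_y*y = 0
If lambda = 0: y = -mu_x <= 0 and x = -mu_y <= 0 force x = y = 0 with f = 0; but x = y = 61 is feasible with f = -3721 < 0, so this is not the minimum. Hence lambda > 0 and x + y = 122.
Try x > 0, y > 0 (so mu_x = mu_y = 0): y = lambda, x = lambda => x = y = lambda
x + y = 122 => 2*lambda = 122 => lambda = 61
x* = y* = 61 > 0, consistent with mu_x = mu_y = 0.
(Any feasible point with x = 0 or y = 0 has f = 0 > -3721, so the minimum is not on those boundaries.)
min(-xy) = -3721 (i.e. max xy = 3721)
Multipliers: lambda = 61, mu_x = 0, mu_y = 0
Complementary slackness: lambda*(x + y - 122) = 61*(61 + 61 - 122) = 0, mu_x*x = 0*61 = 0, mu_y*y = 0*61 = 0. Satisfied.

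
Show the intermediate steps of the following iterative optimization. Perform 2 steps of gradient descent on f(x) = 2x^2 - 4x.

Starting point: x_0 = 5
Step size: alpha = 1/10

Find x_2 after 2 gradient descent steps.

f(x) = 2x^2 - 4x, f'(x) = 4x + (-4)
Step 1: f'(5) = 16, x_1 = 5 - 1/10 * 16 = 17/5
Step 2: f'(17/5) = 48/5, x_2 = 17/5 - 1/10 * 48/5 = 61/25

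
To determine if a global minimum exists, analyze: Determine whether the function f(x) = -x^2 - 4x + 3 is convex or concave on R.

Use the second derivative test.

f(x) = -x^2 - 4x + 3
f'(x) = -2x - 4
f''(x) = -2
Since f''(x) = -2 < 0 for all x, f is concave on R.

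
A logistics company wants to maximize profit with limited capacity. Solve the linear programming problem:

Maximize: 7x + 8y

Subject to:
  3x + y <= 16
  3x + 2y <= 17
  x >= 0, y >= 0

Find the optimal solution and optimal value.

Feasible vertices: (0, 0), (0, 17/2), (5, 1), (16/3, 0)
Objective 7x + 8y at each:
  (0, 0): 0
  (0, 17/2): 68
  (5, 1): 43
  (16/3, 0): 112/3
Maximum is 68 at (0, 17/2).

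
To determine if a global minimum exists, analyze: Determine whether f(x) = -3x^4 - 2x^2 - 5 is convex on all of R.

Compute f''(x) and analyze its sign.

f(x) = -3x^4 - 2x^2 - 5
f'(x) = -12x^3 + -4x
f''(x) = -36x^2 + -4
f''(x) = -36x^2 + -4 <= -4 < 0 for all x
Therefore, f is concave on R.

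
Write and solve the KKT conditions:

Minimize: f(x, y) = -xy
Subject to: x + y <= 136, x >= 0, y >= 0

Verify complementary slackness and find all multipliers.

Problem: min -xy s.t. x + y <= 136 (multiplier lambda), x >= 0 (mu_x), y >= 0 (mu_y)
KKT stationarity: -y + lambda - mu_x = 0, -x + lambda - mu_y = 0, with lambda, mu_x, mu_y >= 0
Complementary slackness: lambda*(x + y - 136) = 0, mu_x*x = 0, mu_y*y = 0
If lambda = 0: y = -mu_x <= 0 and x = -mu_y <= 0 force x = y = 0 with f = 0; but x = y = 68 is feasible with f = -4624 < 0, so this is not the minimum. Hence lambda > 0 and x + y = 136.
Try x > 0, y > 0 (so mu_x = mu_y = 0): y = lambda, x = lambda => x = y = lambda
x + y = 136 => 2*lambda = 136 => lambda = 68
x* = y* = 68 > 0, consistent with mu_x = mu_y = 0.
(Any feasible point with x = 0 or y = 0 has f = 0 > -4624, so the minimum is not on those boundaries.)
min(-xy) = -4624 (i.e. max xy = 4624)
Multipliers: lambda = 68, mu_x = 0, mu_y = 0
Complementary slackness: lambda*(x + y - 136) = 68*(68 + 68 - 136) = 0, mu_x*x = 0*68 = 0, mu_y*y = 0*68 = 0. Satisfied.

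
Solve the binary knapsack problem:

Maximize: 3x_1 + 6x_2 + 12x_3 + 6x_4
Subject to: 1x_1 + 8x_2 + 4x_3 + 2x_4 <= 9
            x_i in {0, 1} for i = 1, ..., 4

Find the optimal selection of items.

Items: item 1 (v=3, w=1), item 2 (v=6, w=8), item 3 (v=12, w=4), item 4 (v=6, w=2)
Capacity: 9
Checking all 16 subsets (w = total weight, v = total value):
  {}: w = 0, v = 0
  {1}: w = 1, v = 3
  {2}: w = 8, v = 6
  {3}: w = 4, v = 12
  {4}: w = 2, v = 6
  {1, 2}: w = 9, v = 9
  {1, 3}: w = 5, v = 15
  {1, 4}: w = 3, v = 9
  {2, 3}: w = 12 > 9, infeasible
  {2, 4}: w = 10 > 9, infeasible
  {3, 4}: w = 6, v = 18
  {1, 2, 3}: w = 13 > 9, infeasible
  {1, 2, 4}: w = 11 > 9, infeasible
  {1, 3, 4}: w = 7, v = 21
  {2, 3, 4}: w = 14 > 9, infeasible
  {1, 2, 3, 4}: w = 15 > 9, infeasible
Best feasible subset: items [1, 3, 4]
Total weight: 7 <= 9, total value: 21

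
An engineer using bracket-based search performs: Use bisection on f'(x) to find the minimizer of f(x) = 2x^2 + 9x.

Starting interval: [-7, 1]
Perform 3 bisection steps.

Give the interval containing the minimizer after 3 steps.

Finding critical point of f(x) = 2x^2 + 9x using bisection on f'(x) = 4x + 9.
f'(x) = 0 when x = -9/4.
Starting interval: [-7, 1]
Step 1: mid = -3, f'(mid) = -3, new interval = [-3, 1]
Step 2: mid = -1, f'(mid) = 5, new interval = [-3, -1]
Step 3: mid = -2, f'(mid) = 1, new interval = [-3, -2]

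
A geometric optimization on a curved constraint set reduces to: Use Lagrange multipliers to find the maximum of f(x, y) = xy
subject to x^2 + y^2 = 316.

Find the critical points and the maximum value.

Lagrange conditions: y = 2*lambda*x and x = 2*lambda*y
If x = 0 then y = 0, violating the constraint, so x, y != 0.
Dividing: y/x = x/y => x^2 = y^2 => y = x or y = -x
Constraint: 2x^2 = 316 => x^2 = 158 => x = +/-sqrt(158)
Critical points: (sqrt(158), sqrt(158)), (-sqrt(158), -sqrt(158)), (sqrt(158), -sqrt(158)), (-sqrt(158), sqrt(158))
  y = x:  xy = x^2 = 158  at (sqrt(158), sqrt(158)) and (-sqrt(158), -sqrt(158))
  y = -x: xy = -x^2 = -158 at (sqrt(158), -sqrt(158)) and (-sqrt(158), sqrt(158))
Maximum xy = 158 at (sqrt(158), sqrt(158)) and (-sqrt(158), -sqrt(158))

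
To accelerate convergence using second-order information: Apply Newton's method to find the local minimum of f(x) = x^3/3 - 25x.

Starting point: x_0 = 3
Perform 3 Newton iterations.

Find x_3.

f(x) = x^3/3 - 25x
f'(x) = x^2 - 25, f''(x) = 2x
Newton update: x_{n+1} = x_n - (x_n^2 - 25)/(2*x_n)
Step 1: x_0 = 3, f'=-16, f''=6, x_1 = 17/3
Step 2: x_1 = 17/3, f'=64/9, f''=34/3, x_2 = 257/51
Step 3: x_2 = 257/51, f'=1024/2601, f''=514/51, x_3 = 65537/13107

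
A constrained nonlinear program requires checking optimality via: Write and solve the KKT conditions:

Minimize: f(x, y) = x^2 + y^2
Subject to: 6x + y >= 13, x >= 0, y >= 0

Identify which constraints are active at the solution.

KKT conditions for min x^2 + y^2 s.t. 6x + 1y >= 13, x >= 0, y >= 0:
Stationarity: 2x = mu*6 + mu_x, 2y = mu*1 + mu_y, with mu, mu_x, mu_y >= 0
Complementary slackness: mu*(6x + y - 13) = 0, mu_x*x = 0, mu_y*y = 0
(0, 0) is infeasible (6*0 + 1*0 < 13), so if mu = 0 stationarity would force x = mu_x/2 >= 0, y = mu_y/2 >= 0 with mu_x*x = mu_y*y = 0, i.e. x = y = 0: contradiction. Hence mu > 0 and 6x + y = 13 is active.
Try x > 0, y > 0 (so mu_x = mu_y = 0): x = 6*mu/2, y = 1*mu/2
Substitute: 6*(6*mu/2) + 1*(1*mu/2) = 13
  mu*37/2 = 13 => mu = 26/37
x* = 78/37 > 0, y* = 13/37 > 0, consistent with mu_x = mu_y = 0.
f is convex and the constraints are linear, so this KKT point is the global minimum.
f* = 169/37
Active constraints: 6x + y >= 13 (holds with equality, mu = 26/37 > 0); x >= 0 and y >= 0 are inactive (mu_x = mu_y = 0).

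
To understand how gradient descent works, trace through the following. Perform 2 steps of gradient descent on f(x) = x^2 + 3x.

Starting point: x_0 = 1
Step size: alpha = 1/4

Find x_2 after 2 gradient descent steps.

f(x) = x^2 + 3x, f'(x) = 2x + (3)
Step 1: f'(1) = 5, x_1 = 1 - 1/4 * 5 = -1/4
Step 2: f'(-1/4) = 5/2, x_2 = -1/4 - 1/4 * 5/2 = -7/8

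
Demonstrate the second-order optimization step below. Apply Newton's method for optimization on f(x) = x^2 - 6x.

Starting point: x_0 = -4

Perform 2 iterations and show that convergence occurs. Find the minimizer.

f(x) = x^2 - 6x, f'(x) = 2x + (-6), f''(x) = 2
Step 1: f'(-4) = -14, x_1 = -4 - -14/2 = 3
Step 2: f'(3) = 0, x_2 = 3 (converged)
Newton's method converges in 1 step for quadratics.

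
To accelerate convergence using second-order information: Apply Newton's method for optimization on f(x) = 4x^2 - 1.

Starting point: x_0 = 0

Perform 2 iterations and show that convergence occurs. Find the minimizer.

f(x) = 4x^2 - 1, f'(x) = 8x + (0), f''(x) = 8
Step 1: f'(0) = 0, x_1 = 0 - 0/8 = 0
Step 2: f'(0) = 0, x_2 = 0 (converged)
Newton's method converges in 1 step for quadratics.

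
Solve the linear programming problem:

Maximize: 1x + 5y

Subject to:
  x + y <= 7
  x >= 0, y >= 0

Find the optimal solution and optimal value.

The feasible region has vertices at [(0, 0), (7, 0), (0, 7)].
Checking objective 1x + 5y at each vertex:
  (0, 0): 1*0 + 5*0 = 0
  (7, 0): 1*7 + 5*0 = 7
  (0, 7): 1*0 + 5*7 = 35
Maximum is 35 at (0, 7).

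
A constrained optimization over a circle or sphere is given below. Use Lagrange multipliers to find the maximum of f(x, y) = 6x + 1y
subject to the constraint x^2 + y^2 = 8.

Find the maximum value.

Set up Lagrange conditions: grad f = lambda * grad g
  6 = 2*lambda*x
  1 = 2*lambda*y
From these: x/y = 6/1, so x = 6t, y = 1t for some t.
Substitute into constraint: (6t)^2 + (1t)^2 = 8
  t^2 * 37 = 8
  t = sqrt(8/37)
Maximum = 6*x + 1*y = (6^2 + 1^2)*t = 37 * sqrt(8/37) = sqrt(296)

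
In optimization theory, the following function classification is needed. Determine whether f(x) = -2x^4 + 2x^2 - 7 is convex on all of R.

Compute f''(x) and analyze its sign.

f(x) = -2x^4 + 2x^2 - 7
f'(x) = -8x^3 + 4x
f''(x) = -24x^2 + 4
f''(x) = -24x^2 + 4 -> -inf as |x| -> inf
Therefore, f is not globally convex on R.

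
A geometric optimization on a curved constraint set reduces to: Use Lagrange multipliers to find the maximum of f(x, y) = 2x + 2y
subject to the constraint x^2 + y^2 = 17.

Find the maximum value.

Set up Lagrange conditions: grad f = lambda * grad g
  2 = 2*lambda*x
  2 = 2*lambda*y
From these: x/y = 2/2, so x = 2t, y = 2t for some t.
Substitute into constraint: (2t)^2 + (2t)^2 = 17
  t^2 * 8 = 17
  t = sqrt(17/8)
Maximum = 2*x + 2*y = (2^2 + 2^2)*t = 8 * sqrt(17/8) = sqrt(136)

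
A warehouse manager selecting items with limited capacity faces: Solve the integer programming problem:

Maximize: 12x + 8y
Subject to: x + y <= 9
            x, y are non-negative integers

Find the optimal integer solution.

Objective: 12x + 8y, constraint: x + y <= 9
Coefficient of x is 12 >= coefficient of y is 8, so allocate the entire budget to x.
Optimal: x = 9, y = 0, value = 108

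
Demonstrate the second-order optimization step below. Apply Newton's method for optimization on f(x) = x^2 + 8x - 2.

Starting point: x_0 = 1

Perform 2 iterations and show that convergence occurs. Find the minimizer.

f(x) = x^2 + 8x - 2, f'(x) = 2x + (8), f''(x) = 2
Step 1: f'(1) = 10, x_1 = 1 - 10/2 = -4
Step 2: f'(-4) = 0, x_2 = -4 (converged)
Newton's method converges in 1 step for quadratics.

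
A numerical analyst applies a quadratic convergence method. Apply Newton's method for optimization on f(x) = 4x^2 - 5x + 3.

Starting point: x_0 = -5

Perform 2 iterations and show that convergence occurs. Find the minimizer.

f(x) = 4x^2 - 5x + 3, f'(x) = 8x + (-5), f''(x) = 8
Step 1: f'(-5) = -45, x_1 = -5 - -45/8 = 5/8
Step 2: f'(5/8) = 0, x_2 = 5/8 (converged)
Newton's method converges in 1 step for quadratics.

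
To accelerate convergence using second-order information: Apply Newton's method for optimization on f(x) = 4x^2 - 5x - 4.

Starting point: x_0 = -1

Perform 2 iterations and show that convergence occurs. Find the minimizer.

f(x) = 4x^2 - 5x - 4, f'(x) = 8x + (-5), f''(x) = 8
Step 1: f'(-1) = -13, x_1 = -1 - -13/8 = 5/8
Step 2: f'(5/8) = 0, x_2 = 5/8 (converged)
Newton's method converges in 1 step for quadratics.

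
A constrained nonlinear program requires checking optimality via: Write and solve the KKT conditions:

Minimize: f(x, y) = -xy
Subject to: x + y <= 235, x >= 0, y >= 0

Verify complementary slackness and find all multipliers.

Problem: min -xy s.t. x + y <= 235 (multiplier lambda), x >= 0 (mu_x), y >= 0 (mu_y)
KKT stationarity: -y + lambda - mu_x = 0, -x + lambda - mu_y = 0, with lambda, mu_x, mu_y >= 0
Complementary slackness: lambda*(x + y - 235) = 0, mu_x*x = 0, mu_y*y = 0
If lambda = 0: y = -mu_x <= 0 and x = -mu_y <= 0 force x = y = 0 with f = 0; but x = y = 235/2 is feasible with f = -55225/4 < 0, so this is not the minimum. Hence lambda > 0 and x + y = 235.
Try x > 0, y > 0 (so mu_x = mu_y = 0): y = lambda, x = lambda => x = y = lambda
x + y = 235 => 2*lambda = 235 => lambda = 235/2
x* = y* = 235/2 > 0, consistent with mu_x = mu_y = 0.
(Any feasible point with x = 0 or y = 0 has f = 0 > -55225/4, so the minimum is not on those boundaries.)
min(-xy) = -55225/4 (i.e. max xy = 55225/4)
Multipliers: lambda = 235/2, mu_x = 0, mu_y = 0
Complementary slackness: lambda*(x + y - 235) = 235/2*(235/2 + 235/2 - 235) = 0, mu_x*x = 0*235/2 = 0, mu_y*y = 0*235/2 = 0. Satisfied.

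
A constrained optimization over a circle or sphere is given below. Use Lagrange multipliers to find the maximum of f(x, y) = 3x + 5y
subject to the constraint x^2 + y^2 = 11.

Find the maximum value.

Set up Lagrange conditions: grad f = lambda * grad g
  3 = 2*lambda*x
  5 = 2*lambda*y
From these: x/y = 3/5, so x = 3t, y = 5t for some t.
Substitute into constraint: (3t)^2 + (5t)^2 = 11
  t^2 * 34 = 11
  t = sqrt(11/34)
Maximum = 3*x + 5*y = (3^2 + 5^2)*t = 34 * sqrt(11/34) = sqrt(374)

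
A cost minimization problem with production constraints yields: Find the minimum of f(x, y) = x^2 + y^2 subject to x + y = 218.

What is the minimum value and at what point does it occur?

Substitute y = 218 - x into f(x,y) = x^2 + y^2:
g(x) = x^2 + (218 - x)^2 = 2x^2 - 436x + 47524
g'(x) = 4x - 436 = 0  =>  x = 109
y = 218 - 109 = 109
Minimum value = 109^2 + 109^2 = 23762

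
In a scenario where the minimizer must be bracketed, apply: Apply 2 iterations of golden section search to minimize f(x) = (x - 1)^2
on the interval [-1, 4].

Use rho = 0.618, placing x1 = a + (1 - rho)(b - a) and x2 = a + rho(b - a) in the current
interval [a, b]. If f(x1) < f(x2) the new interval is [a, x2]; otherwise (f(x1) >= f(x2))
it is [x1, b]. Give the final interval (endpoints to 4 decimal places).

Golden section search for min of f(x) = (x - 1)^2 on [-1, 4].
Each step: x1 = a + (1 - rho)(b - a), x2 = a + rho(b - a); if f(x1) < f(x2) keep [a, x2], otherwise keep [x1, b].
Step 1: [-1.0000, 4.0000], x1=0.9100 (f=0.0081), x2=2.0900 (f=1.1881); f(x1) < f(x2) => keep [-1.0000, 2.0900]
Step 2: [-1.0000, 2.0900], x1=0.1804 (f=0.6718), x2=0.9096 (f=0.0082); f(x1) > f(x2) => keep [0.1804, 2.0900]
Final interval: [0.1804, 2.0900]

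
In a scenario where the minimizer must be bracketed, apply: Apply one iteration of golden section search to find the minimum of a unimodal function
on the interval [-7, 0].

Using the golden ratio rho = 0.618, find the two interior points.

Golden section search on [-7, 0].
Golden ratio rho = 0.618 (approx).
Interior points:
  x_1 = -7 + (1-0.618)*7 = -4.3260
  x_2 = -7 + 0.618*7 = -2.6740
Compare f(x_1) and f(x_2) to determine which subinterval to keep.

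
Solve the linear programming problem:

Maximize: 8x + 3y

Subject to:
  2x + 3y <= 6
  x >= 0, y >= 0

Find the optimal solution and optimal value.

The feasible region has vertices at [(0, 0), (3, 0), (0, 2)].
Checking objective 8x + 3y at each vertex:
  (0, 0): 8*0 + 3*0 = 0
  (3, 0): 8*3 + 3*0 = 24
  (0, 2): 8*0 + 3*2 = 6
Maximum is 24 at (3, 0).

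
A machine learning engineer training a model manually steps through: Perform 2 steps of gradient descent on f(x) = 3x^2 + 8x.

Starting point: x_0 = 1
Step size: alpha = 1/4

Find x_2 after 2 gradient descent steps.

f(x) = 3x^2 + 8x, f'(x) = 6x + (8)
Step 1: f'(1) = 14, x_1 = 1 - 1/4 * 14 = -5/2
Step 2: f'(-5/2) = -7, x_2 = -5/2 - 1/4 * -7 = -3/4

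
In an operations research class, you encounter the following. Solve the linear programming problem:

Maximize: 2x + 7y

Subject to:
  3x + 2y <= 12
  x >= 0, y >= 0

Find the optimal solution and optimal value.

The feasible region has vertices at [(0, 0), (4, 0), (0, 6)].
Checking objective 2x + 7y at each vertex:
  (0, 0): 2*0 + 7*0 = 0
  (4, 0): 2*4 + 7*0 = 8
  (0, 6): 2*0 + 7*6 = 42
Maximum is 42 at (0, 6).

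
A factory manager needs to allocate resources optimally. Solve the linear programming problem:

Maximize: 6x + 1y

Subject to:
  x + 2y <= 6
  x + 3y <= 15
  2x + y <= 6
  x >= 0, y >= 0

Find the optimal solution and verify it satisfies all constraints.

Feasible vertices: (0, 0), (0, 3), (2, 2), (3, 0)
Objective 6x + 1y at each vertex:
  (0, 0): 0
  (0, 3): 3
  (2, 2): 14
  (3, 0): 18
Maximum is 18 at (3, 0).
Verify constraints at (x, y) = (3, 0):
  1*3 + 2*0 = 3 <= 6
  1*3 + 3*0 = 3 <= 15
  2*3 + 1*0 = 6 <= 6 (active)
  x = 3 >= 0, y = 0 >= 0. All constraints satisfied.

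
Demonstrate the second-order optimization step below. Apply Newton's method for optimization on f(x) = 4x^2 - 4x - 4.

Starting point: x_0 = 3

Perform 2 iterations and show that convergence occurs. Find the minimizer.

f(x) = 4x^2 - 4x - 4, f'(x) = 8x + (-4), f''(x) = 8
Step 1: f'(3) = 20, x_1 = 3 - 20/8 = 1/2
Step 2: f'(1/2) = 0, x_2 = 1/2 (converged)
Newton's method converges in 1 step for quadratics.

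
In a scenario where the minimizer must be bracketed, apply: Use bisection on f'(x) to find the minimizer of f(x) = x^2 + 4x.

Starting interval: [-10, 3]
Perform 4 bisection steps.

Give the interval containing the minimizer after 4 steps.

Finding critical point of f(x) = x^2 + 4x using bisection on f'(x) = 2x + 4.
f'(x) = 0 when x = -2.
Starting interval: [-10, 3]
Step 1: mid = -7/2, f'(mid) = -3, new interval = [-7/2, 3]
Step 2: mid = -1/4, f'(mid) = 7/2, new interval = [-7/2, -1/4]
Step 3: mid = -15/8, f'(mid) = 1/4, new interval = [-7/2, -15/8]
Step 4: mid = -43/16, f'(mid) = -11/8, new interval = [-43/16, -15/8]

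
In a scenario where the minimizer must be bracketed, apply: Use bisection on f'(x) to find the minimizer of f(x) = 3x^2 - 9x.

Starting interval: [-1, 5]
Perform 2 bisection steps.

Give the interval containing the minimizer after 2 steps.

Finding critical point of f(x) = 3x^2 - 9x using bisection on f'(x) = 6x + -9.
f'(x) = 0 when x = 3/2.
Starting interval: [-1, 5]
Step 1: mid = 2, f'(mid) = 3, new interval = [-1, 2]
Step 2: mid = 1/2, f'(mid) = -6, new interval = [1/2, 2]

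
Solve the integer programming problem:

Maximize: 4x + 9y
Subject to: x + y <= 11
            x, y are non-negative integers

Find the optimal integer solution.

Objective: 4x + 9y, constraint: x + y <= 11
Coefficient of y is 9 > coefficient of x is 4, so allocate the entire budget to y.
Optimal: x = 0, y = 11, value = 99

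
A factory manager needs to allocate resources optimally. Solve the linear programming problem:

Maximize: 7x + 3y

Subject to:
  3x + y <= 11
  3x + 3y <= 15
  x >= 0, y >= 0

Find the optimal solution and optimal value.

Feasible vertices: (0, 0), (0, 5), (3, 2), (11/3, 0)
Objective 7x + 3y at each:
  (0, 0): 0
  (0, 5): 15
  (3, 2): 27
  (11/3, 0): 77/3
Maximum is 27 at (3, 2).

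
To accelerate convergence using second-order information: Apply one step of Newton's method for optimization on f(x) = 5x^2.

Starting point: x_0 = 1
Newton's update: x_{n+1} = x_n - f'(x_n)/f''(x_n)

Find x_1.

f(x) = 5x^2
f'(x) = 10x + (0), f''(x) = 10
Newton step: x_1 = x_0 - f'(x_0)/f''(x_0)
f'(1) = 10
x_1 = 1 - 10/10 = 0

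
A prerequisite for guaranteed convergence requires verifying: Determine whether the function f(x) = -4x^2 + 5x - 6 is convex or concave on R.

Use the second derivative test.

f(x) = -4x^2 + 5x - 6
f'(x) = -8x + 5
f''(x) = -8
Since f''(x) = -8 < 0 for all x, f is concave on R.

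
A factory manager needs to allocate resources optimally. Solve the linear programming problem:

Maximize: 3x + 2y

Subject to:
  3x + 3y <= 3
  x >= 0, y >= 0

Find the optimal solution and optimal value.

The feasible region has vertices at [(0, 0), (1, 0), (0, 1)].
Checking objective 3x + 2y at each vertex:
  (0, 0): 3*0 + 2*0 = 0
  (1, 0): 3*1 + 2*0 = 3
  (0, 1): 3*0 + 2*1 = 2
Maximum is 3 at (1, 0).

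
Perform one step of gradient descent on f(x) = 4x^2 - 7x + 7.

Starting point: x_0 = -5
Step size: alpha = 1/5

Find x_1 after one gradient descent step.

f(x) = 4x^2 - 7x + 7
f'(x) = 8x - 7
f'(-5) = 8*-5 + (-7) = -47
x_1 = x_0 - alpha * f'(x_0) = -5 - 1/5 * -47 = 22/5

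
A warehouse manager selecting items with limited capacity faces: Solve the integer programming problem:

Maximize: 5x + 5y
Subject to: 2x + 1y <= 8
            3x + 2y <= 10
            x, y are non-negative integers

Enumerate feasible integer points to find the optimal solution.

Constraint 1: 2x + 1y <= 8
Constraint 2: 3x + 2y <= 10
Feasible x range (need y >= 0): 0 <= x <= min(8/2, 10/3) => x in {0, ..., 3}.
Enumerate feasible integer points row by row (the coefficient of y is 5 > 0, so for each x the largest feasible y gives the best value):
  x = 0: y <= min((8 - 2*0)/1, (10 - 3*0)/2) => y in {0, ..., 5}; best 5*0 + 5*5 = 25
  x = 1: y <= min((8 - 2*1)/1, (10 - 3*1)/2) => y in {0, ..., 3}; best 5*1 + 5*3 = 20
  x = 2: y <= min((8 - 2*2)/1, (10 - 3*2)/2) => y in {0, ..., 2}; best 5*2 + 5*2 = 20
  x = 3: y <= min((8 - 2*3)/1, (10 - 3*3)/2) => y in {0}; best 5*3 + 5*0 = 15
The maximum 5x + 5y = 25 is achieved at x = 0, y = 5.
Check: 2*0 + 1*5 = 5 <= 8 and 3*0 + 2*5 = 10 <= 10.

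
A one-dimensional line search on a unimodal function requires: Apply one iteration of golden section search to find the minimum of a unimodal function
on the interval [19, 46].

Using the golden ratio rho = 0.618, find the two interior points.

Golden section search on [19, 46].
Golden ratio rho = 0.618 (approx).
Interior points:
  x_1 = 19 + (1-0.618)*27 = 29.3140
  x_2 = 19 + 0.618*27 = 35.6860
Compare f(x_1) and f(x_2) to determine which subinterval to keep.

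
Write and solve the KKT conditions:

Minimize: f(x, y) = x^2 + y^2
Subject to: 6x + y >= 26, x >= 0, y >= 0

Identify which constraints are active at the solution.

KKT conditions for min x^2 + y^2 s.t. 6x + 1y >= 26, x >= 0, y >= 0:
Stationarity: 2x = mu*6 + mu_x, 2y = mu*1 + mu_y, with mu, mu_x, mu_y >= 0
Complementary slackness: mu*(6x + y - 26) = 0, mu_x*x = 0, mu_y*y = 0
(0, 0) is infeasible (6*0 + 1*0 < 26), so if mu = 0 stationarity would force x = mu_x/2 >= 0, y = mu_y/2 >= 0 with mu_x*x = mu_y*y = 0, i.e. x = y = 0: contradiction. Hence mu > 0 and 6x + y = 26 is active.
Try x > 0, y > 0 (so mu_x = mu_y = 0): x = 6*mu/2, y = 1*mu/2
Substitute: 6*(6*mu/2) + 1*(1*mu/2) = 26
  mu*37/2 = 26 => mu = 52/37
x* = 156/37 > 0, y* = 26/37 > 0, consistent with mu_x = mu_y = 0.
f is convex and the constraints are linear, so this KKT point is the global minimum.
f* = 676/37
Active constraints: 6x + y >= 26 (holds with equality, mu = 52/37 > 0); x >= 0 and y >= 0 are inactive (mu_x = mu_y = 0).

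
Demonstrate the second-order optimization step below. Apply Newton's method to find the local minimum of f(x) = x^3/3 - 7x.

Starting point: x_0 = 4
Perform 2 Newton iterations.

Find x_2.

f(x) = x^3/3 - 7x
f'(x) = x^2 - 7, f''(x) = 2x
Newton update: x_{n+1} = x_n - (x_n^2 - 7)/(2*x_n)
Step 1: x_0 = 4, f'=9, f''=8, x_1 = 23/8
Step 2: x_1 = 23/8, f'=81/64, f''=23/4, x_2 = 977/368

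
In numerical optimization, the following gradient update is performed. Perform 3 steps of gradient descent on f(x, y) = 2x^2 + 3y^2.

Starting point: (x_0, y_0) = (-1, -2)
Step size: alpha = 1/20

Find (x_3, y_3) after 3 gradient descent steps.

f(x,y) = 2x^2 + 3y^2
grad_x = 4x + 0y, grad_y = 6y + 0x
Step 1: grad = (-4, -12), (-4/5, -7/5)
Step 2: grad = (-16/5, -42/5), (-16/25, -49/50)
Step 3: grad = (-64/25, -147/25), (-64/125, -343/500)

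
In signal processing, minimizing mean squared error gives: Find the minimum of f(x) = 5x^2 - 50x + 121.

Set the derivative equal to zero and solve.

f(x) = 5x^2 - 50x + 121
f'(x) = 10x + (-50) = 0
x = 50/10 = 5
f(5) = -4
Since f''(x) = 10 > 0, this is a minimum.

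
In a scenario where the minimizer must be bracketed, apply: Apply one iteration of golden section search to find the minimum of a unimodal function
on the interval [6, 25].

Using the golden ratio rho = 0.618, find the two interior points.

Golden section search on [6, 25].
Golden ratio rho = 0.618 (approx).
Interior points:
  x_1 = 6 + (1-0.618)*19 = 13.2580
  x_2 = 6 + 0.618*19 = 17.7420
Compare f(x_1) and f(x_2) to determine which subinterval to keep.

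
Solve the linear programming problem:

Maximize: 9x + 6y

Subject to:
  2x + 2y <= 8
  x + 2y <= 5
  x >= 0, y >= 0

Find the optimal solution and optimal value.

Feasible vertices: (0, 0), (0, 5/2), (3, 1), (4, 0)
Objective 9x + 6y at each:
  (0, 0): 0
  (0, 5/2): 15
  (3, 1): 33
  (4, 0): 36
Maximum is 36 at (4, 0).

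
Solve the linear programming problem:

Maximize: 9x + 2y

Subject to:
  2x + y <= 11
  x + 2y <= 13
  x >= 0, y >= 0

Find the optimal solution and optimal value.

Feasible vertices: (0, 0), (0, 13/2), (3, 5), (11/2, 0)
Objective 9x + 2y at each:
  (0, 0): 0
  (0, 13/2): 13
  (3, 5): 37
  (11/2, 0): 99/2
Maximum is 99/2 at (11/2, 0).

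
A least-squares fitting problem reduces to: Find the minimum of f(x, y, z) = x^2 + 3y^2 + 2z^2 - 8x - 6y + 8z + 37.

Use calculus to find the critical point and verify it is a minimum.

f(x,y,z) = x^2 + 3y^2 + 2z^2 - 8x - 6y + 8z + 37
df/dx = 2x + (-8) = 0 => x = 4
df/dy = 6y + (-6) = 0 => y = 1
df/dz = 4z + (8) = 0 => z = -2
f(4,1,-2) = 1*(4)^2 + 3*(1)^2 + 2*(-2)^2 + -8*(4) + -6*(1) + 8*(-2) + 37 = 10
Hessian is diagonal with entries 2, 6, 4 > 0, confirmed minimum.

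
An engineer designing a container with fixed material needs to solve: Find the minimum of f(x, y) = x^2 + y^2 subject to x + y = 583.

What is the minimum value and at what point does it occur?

Substitute y = 583 - x into f(x,y) = x^2 + y^2:
g(x) = x^2 + (583 - x)^2 = 2x^2 - 1166x + 339889
g'(x) = 4x - 1166 = 0  =>  x = 583/2
y = 583 - 583/2 = 583/2
Minimum value = (583/2)^2 + (583/2)^2 = 339889/2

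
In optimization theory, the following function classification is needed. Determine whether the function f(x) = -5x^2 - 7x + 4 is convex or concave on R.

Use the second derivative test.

f(x) = -5x^2 - 7x + 4
f'(x) = -10x - 7
f''(x) = -10
Since f''(x) = -10 < 0 for all x, f is concave on R.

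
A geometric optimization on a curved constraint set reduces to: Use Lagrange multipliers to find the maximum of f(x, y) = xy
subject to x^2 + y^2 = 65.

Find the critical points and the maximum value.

Lagrange conditions: y = 2*lambda*x and x = 2*lambda*y
If x = 0 then y = 0, violating the constraint, so x, y != 0.
Dividing: y/x = x/y => x^2 = y^2 => y = x or y = -x
Constraint: 2x^2 = 65 => x^2 = 65/2 => x = +/-sqrt(65/2)
Critical points: (sqrt(65/2), sqrt(65/2)), (-sqrt(65/2), -sqrt(65/2)), (sqrt(65/2), -sqrt(65/2)), (-sqrt(65/2), sqrt(65/2))
  y = x:  xy = x^2 = 65/2  at (sqrt(65/2), sqrt(65/2)) and (-sqrt(65/2), -sqrt(65/2))
  y = -x: xy = -x^2 = -65/2 at (sqrt(65/2), -sqrt(65/2)) and (-sqrt(65/2), sqrt(65/2))
Maximum xy = 65/2 at (sqrt(65/2), sqrt(65/2)) and (-sqrt(65/2), -sqrt(65/2))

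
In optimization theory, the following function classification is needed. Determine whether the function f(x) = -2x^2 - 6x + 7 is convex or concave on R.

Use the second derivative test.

f(x) = -2x^2 - 6x + 7
f'(x) = -4x - 6
f''(x) = -4
Since f''(x) = -4 < 0 for all x, f is concave on R.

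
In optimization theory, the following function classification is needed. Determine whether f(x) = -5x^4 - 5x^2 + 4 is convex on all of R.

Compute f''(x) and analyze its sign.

f(x) = -5x^4 - 5x^2 + 4
f'(x) = -20x^3 + -10x
f''(x) = -60x^2 + -10
f''(x) = -60x^2 + -10 <= -10 < 0 for all x
Therefore, f is concave on R.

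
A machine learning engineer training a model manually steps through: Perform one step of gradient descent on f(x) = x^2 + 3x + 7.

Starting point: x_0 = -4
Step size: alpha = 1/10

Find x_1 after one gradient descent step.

f(x) = x^2 + 3x + 7
f'(x) = 2x + 3
f'(-4) = 2*-4 + (3) = -5
x_1 = x_0 - alpha * f'(x_0) = -4 - 1/10 * -5 = -7/2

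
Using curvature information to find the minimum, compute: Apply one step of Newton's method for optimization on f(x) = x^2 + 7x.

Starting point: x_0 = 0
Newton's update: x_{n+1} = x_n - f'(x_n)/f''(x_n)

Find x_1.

f(x) = x^2 + 7x
f'(x) = 2x + (7), f''(x) = 2
Newton step: x_1 = x_0 - f'(x_0)/f''(x_0)
f'(0) = 7
x_1 = 0 - 7/2 = -7/2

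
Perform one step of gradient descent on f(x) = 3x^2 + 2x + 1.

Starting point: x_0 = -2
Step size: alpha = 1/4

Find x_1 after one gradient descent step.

f(x) = 3x^2 + 2x + 1
f'(x) = 6x + 2
f'(-2) = 6*-2 + (2) = -10
x_1 = x_0 - alpha * f'(x_0) = -2 - 1/4 * -10 = 1/2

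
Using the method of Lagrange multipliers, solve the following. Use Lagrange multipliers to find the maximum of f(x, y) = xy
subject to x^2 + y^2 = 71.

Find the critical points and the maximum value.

Lagrange conditions: y = 2*lambda*x and x = 2*lambda*y
If x = 0 then y = 0, violating the constraint, so x, y != 0.
Dividing: y/x = x/y => x^2 = y^2 => y = x or y = -x
Constraint: 2x^2 = 71 => x^2 = 71/2 => x = +/-sqrt(71/2)
Critical points: (sqrt(71/2), sqrt(71/2)), (-sqrt(71/2), -sqrt(71/2)), (sqrt(71/2), -sqrt(71/2)), (-sqrt(71/2), sqrt(71/2))
  y = x:  xy = x^2 = 71/2  at (sqrt(71/2), sqrt(71/2)) and (-sqrt(71/2), -sqrt(71/2))
  y = -x: xy = -x^2 = -71/2 at (sqrt(71/2), -sqrt(71/2)) and (-sqrt(71/2), sqrt(71/2))
Maximum xy = 71/2 at (sqrt(71/2), sqrt(71/2)) and (-sqrt(71/2), -sqrt(71/2))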